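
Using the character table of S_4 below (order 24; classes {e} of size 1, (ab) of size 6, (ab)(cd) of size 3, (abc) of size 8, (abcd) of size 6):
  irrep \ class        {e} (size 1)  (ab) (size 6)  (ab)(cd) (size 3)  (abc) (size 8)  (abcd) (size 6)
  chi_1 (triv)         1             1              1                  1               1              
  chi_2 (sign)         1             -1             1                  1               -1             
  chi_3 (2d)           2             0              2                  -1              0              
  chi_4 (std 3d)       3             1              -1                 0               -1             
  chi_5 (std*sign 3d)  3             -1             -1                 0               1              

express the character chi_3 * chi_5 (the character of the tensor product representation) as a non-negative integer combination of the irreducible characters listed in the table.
chi_3 tensor chi_5 = chi_4 + chi_5 (all other irreducibles have multiplicity 0).

Details: The character of a tensor product is the pointwise product (chi_3 * chi_5)(C) = chi_3(C) * chi_5(C):
  {e}: (2)*(3), (ab): (0)*(-1), (ab)(cd): (2)*(-1), (abc): (-1)*(0), (abcd): (0)*(1)
so (chi_3 * chi_5) takes values
  {e} -> 6, (ab) -> 0, (ab)(cd) -> -2, (abc) -> 0, (abcd) -> 0.
Now take the inner product of this character with each irreducible chi from the table, <chi_3*chi_5, chi> = (1/24) sum_C |C| (chi_3*chi_5)(C) conj(chi(C)):
  <chi_3*chi_5, chi_1> = (1/24)[1*(6)*conj(1) + 6*(0)*conj(1) + 3*(-2)*conj(1) + 8*(0)*conj(1) + 6*(0)*conj(1)]
      = (1/24)[(6) + (0) + (-6) + (0) + (0)] = 0/24 = 0
  <chi_3*chi_5, chi_2> = (1/24)[1*(6)*conj(1) + 6*(0)*conj(-1) + 3*(-2)*conj(1) + 8*(0)*conj(1) + 6*(0)*conj(-1)]
      = (1/24)[(6) + (0) + (-6) + (0) + (0)] = 0/24 = 0
  <chi_3*chi_5, chi_3> = (1/24)[1*(6)*conj(2) + 6*(0)*conj(0) + 3*(-2)*conj(2) + 8*(0)*conj(-1) + 6*(0)*conj(0)]
      = (1/24)[(12) + (0) + (-12) + (0) + (0)] = 0/24 = 0
  <chi_3*chi_5, chi_4> = (1/24)[1*(6)*conj(3) + 6*(0)*conj(1) + 3*(-2)*conj(-1) + 8*(0)*conj(0) + 6*(0)*conj(-1)]
      = (1/24)[(18) + (0) + (6) + (0) + (0)] = 24/24 = 1
  <chi_3*chi_5, chi_5> = (1/24)[1*(6)*conj(3) + 6*(0)*conj(-1) + 3*(-2)*conj(-1) + 8*(0)*conj(0) + 6*(0)*conj(1)]
      = (1/24)[(18) + (0) + (6) + (0) + (0)] = 24/24 = 1
Hence the multiplicities are chi_4: 1, chi_5: 1. Dimension check: dim(chi_3)*dim(chi_5) = 2*3 = 6 and sum (mult * dim) = 1*3 + 1*3 = 6.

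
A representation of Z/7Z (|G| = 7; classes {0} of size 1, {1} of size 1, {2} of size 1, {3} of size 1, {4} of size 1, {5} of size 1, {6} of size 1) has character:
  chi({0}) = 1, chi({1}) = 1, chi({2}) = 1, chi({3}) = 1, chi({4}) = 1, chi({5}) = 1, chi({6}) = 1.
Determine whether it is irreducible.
Irreducible: <chi, chi> = 1.

Why: <chi, chi> = (1/|G|) sum_C |C| * |chi(C)|^2 = (1/7)[1*|1|^2 + 1*|1|^2 + 1*|1|^2 + 1*|1|^2 + 1*|1|^2 + 1*|1|^2 + 1*|1|^2]
  = (1/7)[(1) + (1) + (1) + (1) + (1) + (1) + (1)] = 7/7 = 1.
(Exp terms are combined using exp(i*s)*conj(exp(i*t)) = exp(i*(s-t)), and sums of them are collapsed using the identity that for every m > 1 the m distinct m-th roots of unity sum to 0, e.g. 1 + exp(2*I*pi/3) + exp(-2*I*pi/3) = 0.)
A character is irreducible iff <chi, chi> = 1, so this representation is irreducible.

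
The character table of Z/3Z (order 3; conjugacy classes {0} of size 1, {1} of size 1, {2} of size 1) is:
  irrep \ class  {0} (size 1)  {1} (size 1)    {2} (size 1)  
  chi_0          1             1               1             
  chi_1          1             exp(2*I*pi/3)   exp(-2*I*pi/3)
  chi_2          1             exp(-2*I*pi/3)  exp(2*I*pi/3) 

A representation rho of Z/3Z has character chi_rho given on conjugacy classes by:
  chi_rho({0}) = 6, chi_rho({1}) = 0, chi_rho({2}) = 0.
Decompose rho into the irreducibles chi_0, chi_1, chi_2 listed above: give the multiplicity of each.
Multiplicities: chi_0: 2, chi_1: 2, chi_2: 2.

Details: Use <chi_rho, chi> = (1/|G|) sum_C |C| * chi_rho(C) * conj(chi(C)) with |G| = 3 for each irreducible chi in the table:
  <chi_rho, chi_0> = (1/3)[1*(6)*conj(1) + 1*(0)*conj(1) + 1*(0)*conj(1)]
      = (1/3)[(6) + (0) + (0)] = 6/3 = 2
  <chi_rho, chi_1> = (1/3)[1*(6)*conj(1) + 1*(0)*conj(exp(2*I*pi/3)) + 1*(0)*conj(exp(-2*I*pi/3))]
      = (1/3)[(6) + (0) + (0)] = 6/3 = 2
  <chi_rho, chi_2> = (1/3)[1*(6)*conj(1) + 1*(0)*conj(exp(-2*I*pi/3)) + 1*(0)*conj(exp(2*I*pi/3))]
      = (1/3)[(6) + (0) + (0)] = 6/3 = 2
(Exp terms are combined using exp(i*s)*conj(exp(i*t)) = exp(i*(s-t)), and sums of them are collapsed using the identity that for every m > 1 the m distinct m-th roots of unity sum to 0, e.g. 1 + exp(2*I*pi/3) + exp(-2*I*pi/3) = 0.)
Dimension check: dim(rho) = sum (mult * dim) = 2*1 + 2*1 + 2*1 = 6 = chi_rho(e) = 6.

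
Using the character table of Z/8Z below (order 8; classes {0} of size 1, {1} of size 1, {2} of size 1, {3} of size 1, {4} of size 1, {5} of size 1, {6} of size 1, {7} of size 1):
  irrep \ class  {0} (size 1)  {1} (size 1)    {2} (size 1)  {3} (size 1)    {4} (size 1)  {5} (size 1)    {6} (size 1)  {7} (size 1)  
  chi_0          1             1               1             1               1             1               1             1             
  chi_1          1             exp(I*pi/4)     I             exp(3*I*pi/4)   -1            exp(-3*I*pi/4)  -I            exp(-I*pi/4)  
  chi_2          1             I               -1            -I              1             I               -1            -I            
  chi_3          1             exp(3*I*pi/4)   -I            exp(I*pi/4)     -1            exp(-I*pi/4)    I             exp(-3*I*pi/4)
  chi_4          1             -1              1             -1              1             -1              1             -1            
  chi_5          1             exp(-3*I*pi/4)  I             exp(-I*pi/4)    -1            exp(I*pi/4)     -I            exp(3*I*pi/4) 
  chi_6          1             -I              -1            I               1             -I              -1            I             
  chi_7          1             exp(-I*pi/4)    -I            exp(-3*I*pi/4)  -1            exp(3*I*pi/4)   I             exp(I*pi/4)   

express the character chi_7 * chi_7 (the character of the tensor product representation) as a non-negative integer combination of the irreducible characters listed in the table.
chi_7 tensor chi_7 = chi_6 (all other irreducibles have multiplicity 0).

Why: The character of a tensor product is the pointwise product (chi_7 * chi_7)(C) = chi_7(C) * chi_7(C):
  {0}: (1)*(1), {1}: (exp(-I*pi/4))*(exp(-I*pi/4)), {2}: (-I)*(-I), {3}: (exp(-3*I*pi/4))*(exp(-3*I*pi/4)), {4}: (-1)*(-1), {5}: (exp(3*I*pi/4))*(exp(3*I*pi/4)), {6}: (I)*(I), {7}: (exp(I*pi/4))*(exp(I*pi/4))
so (chi_7 * chi_7) takes values
  {0} -> 1, {1} -> -I, {2} -> -1, {3} -> I, {4} -> 1, {5} -> -I, {6} -> -1, {7} -> I.
Now take the inner product of this character with each irreducible chi from the table, <chi_7*chi_7, chi> = (1/8) sum_C |C| (chi_7*chi_7)(C) conj(chi(C)):
  <chi_7*chi_7, chi_0> = (1/8)[1*(1)*conj(1) + 1*(-I)*conj(1) + 1*(-1)*conj(1) + 1*(I)*conj(1) + 1*(1)*conj(1) + 1*(-I)*conj(1) + 1*(-1)*conj(1) + 1*(I)*conj(1)]
      = (1/8)[(1) + (-I) + (-1) + (I) + (1) + (-I) + (-1) + (I)] = 0/8 = 0
  <chi_7*chi_7, chi_1> = (1/8)[1*(1)*conj(1) + 1*(-I)*conj(exp(I*pi/4)) + 1*(-1)*conj(I) + 1*(I)*conj(exp(3*I*pi/4)) + 1*(1)*conj(-1) + 1*(-I)*conj(exp(-3*I*pi/4)) + 1*(-1)*conj(-I) + 1*(I)*conj(exp(-I*pi/4))]
      = (1/8)[(1) + (-exp(I*pi/4)) + (I) + (exp(-I*pi/4)) + (-1) + (-exp(-3*I*pi/4)) + (-I) + (exp(3*I*pi/4))] = 0/8 = 0
  <chi_7*chi_7, chi_2> = (1/8)[1*(1)*conj(1) + 1*(-I)*conj(I) + 1*(-1)*conj(-1) + 1*(I)*conj(-I) + 1*(1)*conj(1) + 1*(-I)*conj(I) + 1*(-1)*conj(-1) + 1*(I)*conj(-I)]
      = (1/8)[(1) + (-1) + (1) + (-1) + (1) + (-1) + (1) + (-1)] = 0/8 = 0
  <chi_7*chi_7, chi_3> = (1/8)[1*(1)*conj(1) + 1*(-I)*conj(exp(3*I*pi/4)) + 1*(-1)*conj(-I) + 1*(I)*conj(exp(I*pi/4)) + 1*(1)*conj(-1) + 1*(-I)*conj(exp(-I*pi/4)) + 1*(-1)*conj(I) + 1*(I)*conj(exp(-3*I*pi/4))]
      = (1/8)[(1) + (-exp(-I*pi/4)) + (-I) + (exp(I*pi/4)) + (-1) + (-exp(3*I*pi/4)) + (I) + (exp(-3*I*pi/4))] = 0/8 = 0
  <chi_7*chi_7, chi_4> = (1/8)[1*(1)*conj(1) + 1*(-I)*conj(-1) + 1*(-1)*conj(1) + 1*(I)*conj(-1) + 1*(1)*conj(1) + 1*(-I)*conj(-1) + 1*(-1)*conj(1) + 1*(I)*conj(-1)]
      = (1/8)[(1) + (I) + (-1) + (-I) + (1) + (I) + (-1) + (-I)] = 0/8 = 0
  <chi_7*chi_7, chi_5> = (1/8)[1*(1)*conj(1) + 1*(-I)*conj(exp(-3*I*pi/4)) + 1*(-1)*conj(I) + 1*(I)*conj(exp(-I*pi/4)) + 1*(1)*conj(-1) + 1*(-I)*conj(exp(I*pi/4)) + 1*(-1)*conj(-I) + 1*(I)*conj(exp(3*I*pi/4))]
      = (1/8)[(1) + (-exp(-3*I*pi/4)) + (I) + (exp(3*I*pi/4)) + (-1) + (-exp(I*pi/4)) + (-I) + (exp(-I*pi/4))] = 0/8 = 0
  <chi_7*chi_7, chi_6> = (1/8)[1*(1)*conj(1) + 1*(-I)*conj(-I) + 1*(-1)*conj(-1) + 1*(I)*conj(I) + 1*(1)*conj(1) + 1*(-I)*conj(-I) + 1*(-1)*conj(-1) + 1*(I)*conj(I)]
      = (1/8)[(1) + (1) + (1) + (1) + (1) + (1) + (1) + (1)] = 8/8 = 1
  <chi_7*chi_7, chi_7> = (1/8)[1*(1)*conj(1) + 1*(-I)*conj(exp(-I*pi/4)) + 1*(-1)*conj(-I) + 1*(I)*conj(exp(-3*I*pi/4)) + 1*(1)*conj(-1) + 1*(-I)*conj(exp(3*I*pi/4)) + 1*(-1)*conj(I) + 1*(I)*conj(exp(I*pi/4))]
      = (1/8)[(1) + (-exp(3*I*pi/4)) + (-I) + (exp(-3*I*pi/4)) + (-1) + (-exp(-I*pi/4)) + (I) + (exp(I*pi/4))] = 0/8 = 0
(Exp terms are combined using exp(i*s)*conj(exp(i*t)) = exp(i*(s-t)), and sums of them are collapsed using the identity that for every m > 1 the m distinct m-th roots of unity sum to 0, e.g. 1 + exp(2*I*pi/3) + exp(-2*I*pi/3) = 0.)
Hence the multiplicities are chi_6: 1. Dimension check: dim(chi_7)*dim(chi_7) = 1*1 = 1 and sum (mult * dim) = 1*1 = 1.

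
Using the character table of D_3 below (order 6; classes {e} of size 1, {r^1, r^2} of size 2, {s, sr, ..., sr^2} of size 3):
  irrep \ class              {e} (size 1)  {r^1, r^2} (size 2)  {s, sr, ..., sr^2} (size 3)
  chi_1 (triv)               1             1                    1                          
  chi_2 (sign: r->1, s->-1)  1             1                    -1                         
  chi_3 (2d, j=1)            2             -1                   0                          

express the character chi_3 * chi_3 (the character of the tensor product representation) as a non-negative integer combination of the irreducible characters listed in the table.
chi_3 tensor chi_3 = chi_1 + chi_2 + chi_3 (all other irreducibles have multiplicity 0).

The character of a tensor product is the pointwise product (chi_3 * chi_3)(C) = chi_3(C) * chi_3(C):
  {e}: (2)*(2), {r^1, r^2}: (-1)*(-1), {s, sr, ..., sr^2}: (0)*(0)
so (chi_3 * chi_3) takes values
  {e} -> 4, {r^1, r^2} -> 1, {s, sr, ..., sr^2} -> 0.
Now take the inner product of this character with each irreducible chi from the table, <chi_3*chi_3, chi> = (1/6) sum_C |C| (chi_3*chi_3)(C) conj(chi(C)):
  <chi_3*chi_3, chi_1> = (1/6)[1*(4)*conj(1) + 2*(1)*conj(1) + 3*(0)*conj(1)]
      = (1/6)[(4) + (2) + (0)] = 6/6 = 1
  <chi_3*chi_3, chi_2> = (1/6)[1*(4)*conj(1) + 2*(1)*conj(1) + 3*(0)*conj(-1)]
      = (1/6)[(4) + (2) + (0)] = 6/6 = 1
  <chi_3*chi_3, chi_3> = (1/6)[1*(4)*conj(2) + 2*(1)*conj(-1) + 3*(0)*conj(0)]
      = (1/6)[(8) + (-2) + (0)] = 6/6 = 1
Hence the multiplicities are chi_1: 1, chi_2: 1, chi_3: 1. Dimension check: dim(chi_3)*dim(chi_3) = 2*2 = 4 and sum (mult * dim) = 1*1 + 1*1 + 1*2 = 4.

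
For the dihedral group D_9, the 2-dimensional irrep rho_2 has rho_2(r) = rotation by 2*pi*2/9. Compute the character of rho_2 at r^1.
chi_{rho_2}(r^1) = 2*cos(2*pi*2*1/9) = 2*cos(4*pi/9)

Reasoning: rho_2(r^1) is rotation by angle 2*pi*2*1/9, whose trace is 2*cos(2*pi*2*1/9) = 2*cos(4*pi/9).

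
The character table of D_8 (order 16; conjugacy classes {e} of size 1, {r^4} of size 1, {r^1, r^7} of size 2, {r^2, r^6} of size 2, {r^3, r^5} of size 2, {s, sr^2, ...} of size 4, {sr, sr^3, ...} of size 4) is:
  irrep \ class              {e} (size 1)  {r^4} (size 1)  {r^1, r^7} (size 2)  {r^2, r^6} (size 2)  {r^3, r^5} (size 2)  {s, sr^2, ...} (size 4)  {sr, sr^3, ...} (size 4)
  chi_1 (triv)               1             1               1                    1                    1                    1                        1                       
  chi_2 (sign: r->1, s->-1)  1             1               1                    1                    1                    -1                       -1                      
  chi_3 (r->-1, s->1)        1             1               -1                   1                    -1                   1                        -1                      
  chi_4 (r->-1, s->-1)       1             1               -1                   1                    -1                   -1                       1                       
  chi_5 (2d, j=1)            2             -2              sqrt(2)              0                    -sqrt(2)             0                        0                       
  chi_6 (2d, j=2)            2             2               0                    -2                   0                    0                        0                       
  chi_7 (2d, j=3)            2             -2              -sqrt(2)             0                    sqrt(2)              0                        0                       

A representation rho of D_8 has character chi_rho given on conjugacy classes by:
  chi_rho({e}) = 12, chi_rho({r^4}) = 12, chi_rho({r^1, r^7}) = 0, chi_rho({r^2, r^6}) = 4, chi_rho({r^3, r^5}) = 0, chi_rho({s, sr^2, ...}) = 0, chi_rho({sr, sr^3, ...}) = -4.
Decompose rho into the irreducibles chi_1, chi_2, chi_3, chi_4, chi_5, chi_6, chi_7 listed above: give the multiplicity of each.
Multiplicities: chi_1: 1, chi_2: 3, chi_3: 3, chi_4: 1, chi_5: 0, chi_6: 2, chi_7: 0.

Working: Use <chi_rho, chi> = (1/|G|) sum_C |C| * chi_rho(C) * conj(chi(C)) with |G| = 16 for each irreducible chi in the table:
  <chi_rho, chi_1> = (1/16)[1*(12)*conj(1) + 1*(12)*conj(1) + 2*(0)*conj(1) + 2*(4)*conj(1) + 2*(0)*conj(1) + 4*(0)*conj(1) + 4*(-4)*conj(1)]
      = (1/16)[(12) + (12) + (0) + (8) + (0) + (0) + (-16)] = 16/16 = 1
  <chi_rho, chi_2> = (1/16)[1*(12)*conj(1) + 1*(12)*conj(1) + 2*(0)*conj(1) + 2*(4)*conj(1) + 2*(0)*conj(1) + 4*(0)*conj(-1) + 4*(-4)*conj(-1)]
      = (1/16)[(12) + (12) + (0) + (8) + (0) + (0) + (16)] = 48/16 = 3
  <chi_rho, chi_3> = (1/16)[1*(12)*conj(1) + 1*(12)*conj(1) + 2*(0)*conj(-1) + 2*(4)*conj(1) + 2*(0)*conj(-1) + 4*(0)*conj(1) + 4*(-4)*conj(-1)]
      = (1/16)[(12) + (12) + (0) + (8) + (0) + (0) + (16)] = 48/16 = 3
  <chi_rho, chi_4> = (1/16)[1*(12)*conj(1) + 1*(12)*conj(1) + 2*(0)*conj(-1) + 2*(4)*conj(1) + 2*(0)*conj(-1) + 4*(0)*conj(-1) + 4*(-4)*conj(1)]
      = (1/16)[(12) + (12) + (0) + (8) + (0) + (0) + (-16)] = 16/16 = 1
  <chi_rho, chi_5> = (1/16)[1*(12)*conj(2) + 1*(12)*conj(-2) + 2*(0)*conj(sqrt(2)) + 2*(4)*conj(0) + 2*(0)*conj(-sqrt(2)) + 4*(0)*conj(0) + 4*(-4)*conj(0)]
      = (1/16)[(24) + (-24) + (0) + (0) + (0) + (0) + (0)] = 0/16 = 0
  <chi_rho, chi_6> = (1/16)[1*(12)*conj(2) + 1*(12)*conj(2) + 2*(0)*conj(0) + 2*(4)*conj(-2) + 2*(0)*conj(0) + 4*(0)*conj(0) + 4*(-4)*conj(0)]
      = (1/16)[(24) + (24) + (0) + (-16) + (0) + (0) + (0)] = 32/16 = 2
  <chi_rho, chi_7> = (1/16)[1*(12)*conj(2) + 1*(12)*conj(-2) + 2*(0)*conj(-sqrt(2)) + 2*(4)*conj(0) + 2*(0)*conj(sqrt(2)) + 4*(0)*conj(0) + 4*(-4)*conj(0)]
      = (1/16)[(24) + (-24) + (0) + (0) + (0) + (0) + (0)] = 0/16 = 0
Dimension check: dim(rho) = sum (mult * dim) = 1*1 + 3*1 + 3*1 + 1*1 + 0*2 + 2*2 + 0*2 = 12 = chi_rho(e) = 12.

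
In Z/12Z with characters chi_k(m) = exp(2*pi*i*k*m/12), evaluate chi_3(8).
chi_3(8) = zeta_12^24 = 1

Derivation: chi_3(8) = zeta_12^(3*8) = zeta_12^24. Since zeta_12^12 = 1, this equals zeta_12^0 = exp(2*pi*i*0/12) = 1.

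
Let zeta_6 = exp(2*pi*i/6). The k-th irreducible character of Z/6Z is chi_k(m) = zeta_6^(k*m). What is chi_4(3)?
chi_4(3) = zeta_6^12 = 1

Explanation: chi_4(3) = zeta_6^(4*3) = zeta_6^12. Since zeta_6^6 = 1, this equals zeta_6^0 = exp(2*pi*i*0/6) = 1.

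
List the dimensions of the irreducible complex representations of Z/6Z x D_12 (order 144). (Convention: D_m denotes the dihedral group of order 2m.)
Dimensions: 1, 1, 1, 1, 1, 1, 1, 1, 1, 1, 1, 1, 1, 1, 1, 1, 1, 1, 1, 1, 1, 1, 1, 1, 2, 2, 2, 2, 2, 2, 2, 2, 2, 2, 2, 2, 2, 2, 2, 2, 2, 2, 2, 2, 2, 2, 2, 2, 2, 2, 2, 2, 2, 2

Proof sketch: There are 54 irreducibles (= number of conjugacy classes). Their dimensions d_i satisfy sum d_i^2 = |G| = 144: 1 + 1 + 1 + 1 + 1 + 1 + 1 + 1 + 1 + 1 + 1 + 1 + 1 + 1 + 1 + 1 + 1 + 1 + 1 + 1 + 1 + 1 + 1 + 1 + 4 + 4 + 4 + 4 + 4 + 4 + 4 + 4 + 4 + 4 + 4 + 4 + 4 + 4 + 4 + 4 + 4 + 4 + 4 + 4 + 4 + 4 + 4 + 4 + 4 + 4 + 4 + 4 + 4 + 4 = 144. (For the product with Z/6Z: each of the 6 1-dim characters of Z/6Z tensors with each irrep of D_12, giving 6 copies of each D_12-dimension.)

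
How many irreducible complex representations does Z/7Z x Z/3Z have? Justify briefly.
21

Solution. The number of irreducible complex representations of a finite group equals its number of conjugacy classes. Z/7Z x Z/3Z is abelian of order 21, so every element is its own conjugacy class: 21 classes, so Z/7Z x Z/3Z (order 21) has exactly 21 irreducible complex representations.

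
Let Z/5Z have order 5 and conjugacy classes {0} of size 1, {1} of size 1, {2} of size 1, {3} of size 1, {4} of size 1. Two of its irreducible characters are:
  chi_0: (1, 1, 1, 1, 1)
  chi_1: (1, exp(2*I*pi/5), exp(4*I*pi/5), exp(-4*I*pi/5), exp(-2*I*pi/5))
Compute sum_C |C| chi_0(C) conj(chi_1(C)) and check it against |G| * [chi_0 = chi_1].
Sum = 0; so <chi_0, chi_1> = 0 (distinct irreducibles are orthogonal).

Solution. Compute term by term over conjugacy classes (|C| * chi_0(C) * conj(chi_1(C))):
  1*(1)*conj(1) + 1*(1)*conj(exp(2*I*pi/5)) + 1*(1)*conj(exp(4*I*pi/5)) + 1*(1)*conj(exp(-4*I*pi/5)) + 1*(1)*conj(exp(-2*I*pi/5))
  = (1) + (exp(-2*I*pi/5)) + (exp(-4*I*pi/5)) + (exp(4*I*pi/5)) + (exp(2*I*pi/5))
  = 0.
(Exp terms are combined using exp(i*s)*conj(exp(i*t)) = exp(i*(s-t)), and sums of them are collapsed using the identity that for every m > 1 the m distinct m-th roots of unity sum to 0, e.g. 1 + exp(2*I*pi/3) + exp(-2*I*pi/3) = 0.)
Dividing by |G| = 5 gives 0/5 = 0, matching the row-orthogonality relation <chi_0, chi_1> = [chi_0 = chi_1].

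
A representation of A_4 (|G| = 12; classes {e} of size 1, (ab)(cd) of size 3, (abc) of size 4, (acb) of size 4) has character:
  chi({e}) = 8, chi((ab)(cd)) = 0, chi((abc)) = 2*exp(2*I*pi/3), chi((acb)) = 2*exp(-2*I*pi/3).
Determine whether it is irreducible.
Not irreducible (reducible): <chi, chi> = 8 > 1.

Working: <chi, chi> = (1/|G|) sum_C |C| * |chi(C)|^2 = (1/12)[1*|8|^2 + 3*|0|^2 + 4*|2*exp(2*I*pi/3)|^2 + 4*|2*exp(-2*I*pi/3)|^2]
  = (1/12)[(64) + (0) + (16) + (16)] = 96/12 = 8.
(Exp terms are combined using exp(i*s)*conj(exp(i*t)) = exp(i*(s-t)), and sums of them are collapsed using the identity that for every m > 1 the m distinct m-th roots of unity sum to 0, e.g. 1 + exp(2*I*pi/3) + exp(-2*I*pi/3) = 0.)
A character is irreducible iff <chi, chi> = 1, so this representation is reducible.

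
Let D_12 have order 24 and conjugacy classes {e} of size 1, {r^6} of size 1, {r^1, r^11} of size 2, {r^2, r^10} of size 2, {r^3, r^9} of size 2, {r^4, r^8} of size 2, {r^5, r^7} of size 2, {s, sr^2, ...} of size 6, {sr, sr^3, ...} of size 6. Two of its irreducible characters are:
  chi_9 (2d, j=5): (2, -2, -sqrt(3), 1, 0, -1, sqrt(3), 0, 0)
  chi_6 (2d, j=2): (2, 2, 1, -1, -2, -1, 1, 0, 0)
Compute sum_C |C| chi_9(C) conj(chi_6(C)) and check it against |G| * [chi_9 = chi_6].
Sum = 0; so <chi_9, chi_6> = 0 (distinct irreducibles are orthogonal).

Derivation: Compute term by term over conjugacy classes (|C| * chi_9(C) * conj(chi_6(C))):
  1*(2)*conj(2) + 1*(-2)*conj(2) + 2*(-sqrt(3))*conj(1) + 2*(1)*conj(-1) + 2*(0)*conj(-2) + 2*(-1)*conj(-1) + 2*(sqrt(3))*conj(1) + 6*(0)*conj(0) + 6*(0)*conj(0)
  = (4) + (-4) + (-2*sqrt(3)) + (-2) + (0) + (2) + (2*sqrt(3)) + (0) + (0)
  = 0.
Dividing by |G| = 24 gives 0/24 = 0, matching the row-orthogonality relation <chi_9, chi_6> = [chi_9 = chi_6].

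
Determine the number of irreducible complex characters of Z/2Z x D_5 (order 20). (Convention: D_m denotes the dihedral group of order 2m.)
8

The number of irreducible complex representations of a finite group equals its number of conjugacy classes. For a direct product, #classes(G x H) = #classes(G) * #classes(H). Z/2Z has 2 classes (abelian), D_5 has 4 classes, so 2 * 4 = 8, so Z/2Z x D_5 (order 20) has exactly 8 irreducible complex representations.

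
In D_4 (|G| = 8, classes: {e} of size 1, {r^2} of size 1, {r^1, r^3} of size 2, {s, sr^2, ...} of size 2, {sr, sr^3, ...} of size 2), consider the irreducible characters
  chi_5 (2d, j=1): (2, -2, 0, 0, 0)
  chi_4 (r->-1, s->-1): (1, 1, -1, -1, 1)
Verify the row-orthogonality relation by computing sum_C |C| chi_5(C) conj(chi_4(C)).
Sum = 0; so <chi_5, chi_4> = 0 (distinct irreducibles are orthogonal).

Derivation: Compute term by term over conjugacy classes (|C| * chi_5(C) * conj(chi_4(C))):
  1*(2)*conj(1) + 1*(-2)*conj(1) + 2*(0)*conj(-1) + 2*(0)*conj(-1) + 2*(0)*conj(1)
  = (2) + (-2) + (0) + (0) + (0)
  = 0.
Dividing by |G| = 8 gives 0/8 = 0, matching the row-orthogonality relation <chi_5, chi_4> = [chi_5 = chi_4].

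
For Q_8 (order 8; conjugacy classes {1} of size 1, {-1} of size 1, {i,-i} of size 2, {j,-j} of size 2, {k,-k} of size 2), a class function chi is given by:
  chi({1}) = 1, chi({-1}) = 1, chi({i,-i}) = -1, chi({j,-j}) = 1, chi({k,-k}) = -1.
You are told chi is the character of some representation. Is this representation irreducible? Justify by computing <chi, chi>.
Irreducible: <chi, chi> = 1.

<chi, chi> = (1/|G|) sum_C |C| * |chi(C)|^2 = (1/8)[1*|1|^2 + 1*|1|^2 + 2*|-1|^2 + 2*|1|^2 + 2*|-1|^2]
  = (1/8)[(1) + (1) + (2) + (2) + (2)] = 8/8 = 1.
A character is irreducible iff <chi, chi> = 1, so this representation is irreducible.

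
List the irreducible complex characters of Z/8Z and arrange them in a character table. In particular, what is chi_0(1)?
Character table of Z/8Z (irreps indexed chi_0,...,chi_7 with chi_k(m) = zeta_8^(k*m), zeta_8 = exp(2*pi*i/8)):
  irrep \ class  {0} (size 1)  {1} (size 1)    {2} (size 1)  {3} (size 1)    {4} (size 1)  {5} (size 1)    {6} (size 1)  {7} (size 1)  
  chi_0          1             1               1             1               1             1               1             1             
  chi_1          1             exp(I*pi/4)     I             exp(3*I*pi/4)   -1            exp(-3*I*pi/4)  -I            exp(-I*pi/4)  
  chi_2          1             I               -1            -I              1             I               -1            -I            
  chi_3          1             exp(3*I*pi/4)   -I            exp(I*pi/4)     -1            exp(-I*pi/4)    I             exp(-3*I*pi/4)
  chi_4          1             -1              1             -1              1             -1              1             -1            
  chi_5          1             exp(-3*I*pi/4)  I             exp(-I*pi/4)    -1            exp(I*pi/4)     -I            exp(3*I*pi/4) 
  chi_6          1             -I              -1            I               1             -I              -1            I             
  chi_7          1             exp(-I*pi/4)    -I            exp(-3*I*pi/4)  -1            exp(3*I*pi/4)   I             exp(I*pi/4)   

Spot check: chi_0(1) = zeta_8^(0*1) = zeta_8^0 = 1.

Explanation: Z/8Z is abelian, so all 8 irreducible complex representations are 1-dimensional. They are given by chi_k(m) = zeta_8^(k*m) for k = 0,...,7. Row orthogonality: sum_m chi_k(m) conj(chi_l(m)) = 8 * [k = l].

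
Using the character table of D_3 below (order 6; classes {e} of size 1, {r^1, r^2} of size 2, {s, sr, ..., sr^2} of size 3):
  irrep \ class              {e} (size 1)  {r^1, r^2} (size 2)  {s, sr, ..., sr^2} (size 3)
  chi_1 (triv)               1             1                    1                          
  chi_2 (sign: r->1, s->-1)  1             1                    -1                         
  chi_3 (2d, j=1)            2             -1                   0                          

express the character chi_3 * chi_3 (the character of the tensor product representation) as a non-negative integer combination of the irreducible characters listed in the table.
chi_3 tensor chi_3 = chi_1 + chi_2 + chi_3 (all other irreducibles have multiplicity 0).

Reasoning: The character of a tensor product is the pointwise product (chi_3 * chi_3)(C) = chi_3(C) * chi_3(C):
  {e}: (2)*(2), {r^1, r^2}: (-1)*(-1), {s, sr, ..., sr^2}: (0)*(0)
so (chi_3 * chi_3) takes values
  {e} -> 4, {r^1, r^2} -> 1, {s, sr, ..., sr^2} -> 0.
Now take the inner product of this character with each irreducible chi from the table, <chi_3*chi_3, chi> = (1/6) sum_C |C| (chi_3*chi_3)(C) conj(chi(C)):
  <chi_3*chi_3, chi_1> = (1/6)[1*(4)*conj(1) + 2*(1)*conj(1) + 3*(0)*conj(1)]
      = (1/6)[(4) + (2) + (0)] = 6/6 = 1
  <chi_3*chi_3, chi_2> = (1/6)[1*(4)*conj(1) + 2*(1)*conj(1) + 3*(0)*conj(-1)]
      = (1/6)[(4) + (2) + (0)] = 6/6 = 1
  <chi_3*chi_3, chi_3> = (1/6)[1*(4)*conj(2) + 2*(1)*conj(-1) + 3*(0)*conj(0)]
      = (1/6)[(8) + (-2) + (0)] = 6/6 = 1
Hence the multiplicities are chi_1: 1, chi_2: 1, chi_3: 1. Dimension check: dim(chi_3)*dim(chi_3) = 2*2 = 4 and sum (mult * dim) = 1*1 + 1*1 + 1*2 = 4.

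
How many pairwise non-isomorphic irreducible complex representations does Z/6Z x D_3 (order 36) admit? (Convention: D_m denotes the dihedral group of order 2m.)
18

Justification: The number of irreducible complex representations of a finite group equals its number of conjugacy classes. For a direct product, #classes(G x H) = #classes(G) * #classes(H). Z/6Z has 6 classes (abelian), D_3 has 3 classes, so 6 * 3 = 18, so Z/6Z x D_3 (order 36) has exactly 18 irreducible complex representations.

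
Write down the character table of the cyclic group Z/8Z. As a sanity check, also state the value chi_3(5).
Character table of Z/8Z (irreps indexed chi_0,...,chi_7 with chi_k(m) = zeta_8^(k*m), zeta_8 = exp(2*pi*i/8)):
  irrep \ class  {0} (size 1)  {1} (size 1)    {2} (size 1)  {3} (size 1)    {4} (size 1)  {5} (size 1)    {6} (size 1)  {7} (size 1)  
  chi_0          1             1               1             1               1             1               1             1             
  chi_1          1             exp(I*pi/4)     I             exp(3*I*pi/4)   -1            exp(-3*I*pi/4)  -I            exp(-I*pi/4)  
  chi_2          1             I               -1            -I              1             I               -1            -I            
  chi_3          1             exp(3*I*pi/4)   -I            exp(I*pi/4)     -1            exp(-I*pi/4)    I             exp(-3*I*pi/4)
  chi_4          1             -1              1             -1              1             -1              1             -1            
  chi_5          1             exp(-3*I*pi/4)  I             exp(-I*pi/4)    -1            exp(I*pi/4)     -I            exp(3*I*pi/4) 
  chi_6          1             -I              -1            I               1             -I              -1            I             
  chi_7          1             exp(-I*pi/4)    -I            exp(-3*I*pi/4)  -1            exp(3*I*pi/4)   I             exp(I*pi/4)   

Spot check: chi_3(5) = zeta_8^(3*5) = zeta_8^15 = exp(-I*pi/4).

Justification: Z/8Z is abelian, so all 8 irreducible complex representations are 1-dimensional. They are given by chi_k(m) = zeta_8^(k*m) for k = 0,...,7. Row orthogonality: sum_m chi_k(m) conj(chi_l(m)) = 8 * [k = l].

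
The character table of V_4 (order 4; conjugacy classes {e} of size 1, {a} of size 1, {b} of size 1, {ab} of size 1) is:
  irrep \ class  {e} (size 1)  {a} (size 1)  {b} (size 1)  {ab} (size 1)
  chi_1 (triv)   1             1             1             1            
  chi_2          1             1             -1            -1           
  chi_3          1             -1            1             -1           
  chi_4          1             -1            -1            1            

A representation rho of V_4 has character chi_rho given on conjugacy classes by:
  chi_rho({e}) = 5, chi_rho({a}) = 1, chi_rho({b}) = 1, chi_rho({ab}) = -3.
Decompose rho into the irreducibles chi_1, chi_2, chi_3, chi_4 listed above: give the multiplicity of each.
Multiplicities: chi_1: 1, chi_2: 2, chi_3: 2, chi_4: 0.

Use <chi_rho, chi> = (1/|G|) sum_C |C| * chi_rho(C) * conj(chi(C)) with |G| = 4 for each irreducible chi in the table:
  <chi_rho, chi_1> = (1/4)[1*(5)*conj(1) + 1*(1)*conj(1) + 1*(1)*conj(1) + 1*(-3)*conj(1)]
      = (1/4)[(5) + (1) + (1) + (-3)] = 4/4 = 1
  <chi_rho, chi_2> = (1/4)[1*(5)*conj(1) + 1*(1)*conj(1) + 1*(1)*conj(-1) + 1*(-3)*conj(-1)]
      = (1/4)[(5) + (1) + (-1) + (3)] = 8/4 = 2
  <chi_rho, chi_3> = (1/4)[1*(5)*conj(1) + 1*(1)*conj(-1) + 1*(1)*conj(1) + 1*(-3)*conj(-1)]
      = (1/4)[(5) + (-1) + (1) + (3)] = 8/4 = 2
  <chi_rho, chi_4> = (1/4)[1*(5)*conj(1) + 1*(1)*conj(-1) + 1*(1)*conj(-1) + 1*(-3)*conj(1)]
      = (1/4)[(5) + (-1) + (-1) + (-3)] = 0/4 = 0
Dimension check: dim(rho) = sum (mult * dim) = 1*1 + 2*1 + 2*1 + 0*1 = 5 = chi_rho(e) = 5.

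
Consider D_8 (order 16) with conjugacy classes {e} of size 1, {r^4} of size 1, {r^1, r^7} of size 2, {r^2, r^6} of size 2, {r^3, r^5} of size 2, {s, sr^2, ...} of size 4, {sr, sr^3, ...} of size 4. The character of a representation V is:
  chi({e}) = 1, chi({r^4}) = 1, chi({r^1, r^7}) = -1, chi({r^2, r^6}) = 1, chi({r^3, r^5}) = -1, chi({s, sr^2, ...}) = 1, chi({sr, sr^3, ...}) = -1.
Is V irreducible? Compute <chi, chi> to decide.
Irreducible: <chi, chi> = 1.

Working: <chi, chi> = (1/|G|) sum_C |C| * |chi(C)|^2 = (1/16)[1*|1|^2 + 1*|1|^2 + 2*|-1|^2 + 2*|1|^2 + 2*|-1|^2 + 4*|1|^2 + 4*|-1|^2]
  = (1/16)[(1) + (1) + (2) + (2) + (2) + (4) + (4)] = 16/16 = 1.
A character is irreducible iff <chi, chi> = 1, so this representation is irreducible.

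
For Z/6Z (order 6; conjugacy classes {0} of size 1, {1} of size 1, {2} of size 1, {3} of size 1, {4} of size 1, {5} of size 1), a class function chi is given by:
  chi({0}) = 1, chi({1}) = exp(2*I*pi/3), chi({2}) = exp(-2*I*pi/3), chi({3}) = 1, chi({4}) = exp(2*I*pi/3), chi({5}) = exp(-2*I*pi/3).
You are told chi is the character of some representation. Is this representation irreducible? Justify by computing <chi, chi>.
Irreducible: <chi, chi> = 1.

Solution. <chi, chi> = (1/|G|) sum_C |C| * |chi(C)|^2 = (1/6)[1*|1|^2 + 1*|exp(2*I*pi/3)|^2 + 1*|exp(-2*I*pi/3)|^2 + 1*|1|^2 + 1*|exp(2*I*pi/3)|^2 + 1*|exp(-2*I*pi/3)|^2]
  = (1/6)[(1) + (1) + (1) + (1) + (1) + (1)] = 6/6 = 1.
(Exp terms are combined using exp(i*s)*conj(exp(i*t)) = exp(i*(s-t)), and sums of them are collapsed using the identity that for every m > 1 the m distinct m-th roots of unity sum to 0, e.g. 1 + exp(2*I*pi/3) + exp(-2*I*pi/3) = 0.)
A character is irreducible iff <chi, chi> = 1, so this representation is irreducible.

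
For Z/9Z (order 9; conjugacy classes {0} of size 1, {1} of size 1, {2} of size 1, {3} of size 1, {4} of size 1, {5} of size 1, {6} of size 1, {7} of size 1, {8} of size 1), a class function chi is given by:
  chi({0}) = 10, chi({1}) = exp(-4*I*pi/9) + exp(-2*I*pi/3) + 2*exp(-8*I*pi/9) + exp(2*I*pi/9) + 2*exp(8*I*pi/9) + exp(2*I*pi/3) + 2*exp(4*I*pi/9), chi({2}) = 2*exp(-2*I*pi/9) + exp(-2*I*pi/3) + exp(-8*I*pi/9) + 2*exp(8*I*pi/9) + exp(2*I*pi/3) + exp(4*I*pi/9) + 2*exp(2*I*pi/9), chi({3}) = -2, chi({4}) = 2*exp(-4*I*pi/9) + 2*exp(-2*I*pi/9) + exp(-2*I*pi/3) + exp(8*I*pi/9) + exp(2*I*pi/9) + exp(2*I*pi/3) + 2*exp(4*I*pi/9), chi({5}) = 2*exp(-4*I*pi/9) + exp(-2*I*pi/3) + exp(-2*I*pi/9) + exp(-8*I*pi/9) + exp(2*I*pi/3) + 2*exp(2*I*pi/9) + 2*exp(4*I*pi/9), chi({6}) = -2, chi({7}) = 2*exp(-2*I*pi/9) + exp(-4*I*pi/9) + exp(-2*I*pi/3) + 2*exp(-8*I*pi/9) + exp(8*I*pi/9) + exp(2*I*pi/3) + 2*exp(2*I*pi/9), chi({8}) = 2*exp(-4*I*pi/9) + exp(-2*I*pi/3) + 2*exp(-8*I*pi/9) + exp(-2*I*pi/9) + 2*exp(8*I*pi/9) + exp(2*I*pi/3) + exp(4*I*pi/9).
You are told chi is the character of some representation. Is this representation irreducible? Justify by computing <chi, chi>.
Not irreducible (reducible): <chi, chi> = 16 > 1.

Explanation: <chi, chi> = (1/|G|) sum_C |C| * |chi(C)|^2 = (1/9)[1*|10|^2 + 1*|exp(-4*I*pi/9) + exp(-2*I*pi/3) + 2*exp(-8*I*pi/9) + exp(2*I*pi/9) + 2*exp(8*I*pi/9) + exp(2*I*pi/3) + 2*exp(4*I*pi/9)|^2 + 1*|2*exp(-2*I*pi/9) + exp(-2*I*pi/3) + exp(-8*I*pi/9) + 2*exp(8*I*pi/9) + exp(2*I*pi/3) + exp(4*I*pi/9) + 2*exp(2*I*pi/9)|^2 + 1*|-2|^2 + 1*|2*exp(-4*I*pi/9) + 2*exp(-2*I*pi/9) + exp(-2*I*pi/3) + exp(8*I*pi/9) + exp(2*I*pi/9) + exp(2*I*pi/3) + 2*exp(4*I*pi/9)|^2 + 1*|2*exp(-4*I*pi/9) + exp(-2*I*pi/3) + exp(-2*I*pi/9) + exp(-8*I*pi/9) + exp(2*I*pi/3) + 2*exp(2*I*pi/9) + 2*exp(4*I*pi/9)|^2 + 1*|-2|^2 + 1*|2*exp(-2*I*pi/9) + exp(-4*I*pi/9) + exp(-2*I*pi/3) + 2*exp(-8*I*pi/9) + exp(8*I*pi/9) + exp(2*I*pi/3) + 2*exp(2*I*pi/9)|^2 + 1*|2*exp(-4*I*pi/9) + exp(-2*I*pi/3) + 2*exp(-8*I*pi/9) + exp(-2*I*pi/9) + 2*exp(8*I*pi/9) + exp(2*I*pi/3) + exp(4*I*pi/9)|^2]
  = (1/9)[(100) + (16 + 11*exp(-4*I*pi/9) + 10*exp(-2*I*pi/3) + 13*exp(-2*I*pi/9) + 8*exp(-8*I*pi/9) + 8*exp(8*I*pi/9) + 13*exp(2*I*pi/9) + 10*exp(2*I*pi/3) + 11*exp(4*I*pi/9)) + (16 + 13*exp(-4*I*pi/9) + 10*exp(-2*I*pi/3) + 8*exp(-2*I*pi/9) + 11*exp(-8*I*pi/9) + 11*exp(8*I*pi/9) + 8*exp(2*I*pi/9) + 10*exp(2*I*pi/3) + 13*exp(4*I*pi/9)) + (4) + (16 + 10*exp(-2*I*pi/3) + 8*exp(-4*I*pi/9) + 11*exp(-2*I*pi/9) + 13*exp(-8*I*pi/9) + 13*exp(8*I*pi/9) + 11*exp(2*I*pi/9) + 8*exp(4*I*pi/9) + 10*exp(2*I*pi/3)) + (16 + 10*exp(-2*I*pi/3) + 8*exp(-4*I*pi/9) + 11*exp(-2*I*pi/9) + 13*exp(-8*I*pi/9) + 13*exp(8*I*pi/9) + 11*exp(2*I*pi/9) + 8*exp(4*I*pi/9) + 10*exp(2*I*pi/3)) + (4) + (16 + 13*exp(-4*I*pi/9) + 10*exp(-2*I*pi/3) + 8*exp(-2*I*pi/9) + 11*exp(-8*I*pi/9) + 11*exp(8*I*pi/9) + 8*exp(2*I*pi/9) + 10*exp(2*I*pi/3) + 13*exp(4*I*pi/9)) + (16 + 11*exp(-4*I*pi/9) + 10*exp(-2*I*pi/3) + 13*exp(-2*I*pi/9) + 8*exp(-8*I*pi/9) + 8*exp(8*I*pi/9) + 13*exp(2*I*pi/9) + 10*exp(2*I*pi/3) + 11*exp(4*I*pi/9))] = 144/9 = 16.
(Exp terms are combined using exp(i*s)*conj(exp(i*t)) = exp(i*(s-t)), and sums of them are collapsed using the identity that for every m > 1 the m distinct m-th roots of unity sum to 0, e.g. 1 + exp(2*I*pi/3) + exp(-2*I*pi/3) = 0.)
A character is irreducible iff <chi, chi> = 1, so this representation is reducible.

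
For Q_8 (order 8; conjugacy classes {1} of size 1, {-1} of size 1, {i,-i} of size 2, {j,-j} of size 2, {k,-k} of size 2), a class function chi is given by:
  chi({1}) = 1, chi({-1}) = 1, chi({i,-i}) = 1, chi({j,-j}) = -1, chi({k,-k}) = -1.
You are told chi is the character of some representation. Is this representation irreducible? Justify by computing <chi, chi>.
Irreducible: <chi, chi> = 1.

<chi, chi> = (1/|G|) sum_C |C| * |chi(C)|^2 = (1/8)[1*|1|^2 + 1*|1|^2 + 2*|1|^2 + 2*|-1|^2 + 2*|-1|^2]
  = (1/8)[(1) + (1) + (2) + (2) + (2)] = 8/8 = 1.
A character is irreducible iff <chi, chi> = 1, so this representation is irreducible.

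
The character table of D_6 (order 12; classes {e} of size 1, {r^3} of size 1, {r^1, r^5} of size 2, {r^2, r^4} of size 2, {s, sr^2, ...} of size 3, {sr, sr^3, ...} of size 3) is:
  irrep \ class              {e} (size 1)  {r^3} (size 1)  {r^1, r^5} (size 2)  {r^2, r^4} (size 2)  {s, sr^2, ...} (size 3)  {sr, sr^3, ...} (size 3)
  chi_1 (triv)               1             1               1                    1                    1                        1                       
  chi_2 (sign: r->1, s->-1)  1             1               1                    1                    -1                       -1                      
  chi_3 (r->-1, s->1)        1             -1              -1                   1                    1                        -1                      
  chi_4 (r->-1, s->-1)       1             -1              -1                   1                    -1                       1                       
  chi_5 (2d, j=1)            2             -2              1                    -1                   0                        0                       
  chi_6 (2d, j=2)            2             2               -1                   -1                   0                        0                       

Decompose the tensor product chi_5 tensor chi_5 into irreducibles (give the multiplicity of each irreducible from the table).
chi_5 tensor chi_5 = chi_1 + chi_2 + chi_6 (all other irreducibles have multiplicity 0).

Justification: The character of a tensor product is the pointwise product (chi_5 * chi_5)(C) = chi_5(C) * chi_5(C):
  {e}: (2)*(2), {r^3}: (-2)*(-2), {r^1, r^5}: (1)*(1), {r^2, r^4}: (-1)*(-1), {s, sr^2, ...}: (0)*(0), {sr, sr^3, ...}: (0)*(0)
so (chi_5 * chi_5) takes values
  {e} -> 4, {r^3} -> 4, {r^1, r^5} -> 1, {r^2, r^4} -> 1, {s, sr^2, ...} -> 0, {sr, sr^3, ...} -> 0.
Now take the inner product of this character with each irreducible chi from the table, <chi_5*chi_5, chi> = (1/12) sum_C |C| (chi_5*chi_5)(C) conj(chi(C)):
  <chi_5*chi_5, chi_1> = (1/12)[1*(4)*conj(1) + 1*(4)*conj(1) + 2*(1)*conj(1) + 2*(1)*conj(1) + 3*(0)*conj(1) + 3*(0)*conj(1)]
      = (1/12)[(4) + (4) + (2) + (2) + (0) + (0)] = 12/12 = 1
  <chi_5*chi_5, chi_2> = (1/12)[1*(4)*conj(1) + 1*(4)*conj(1) + 2*(1)*conj(1) + 2*(1)*conj(1) + 3*(0)*conj(-1) + 3*(0)*conj(-1)]
      = (1/12)[(4) + (4) + (2) + (2) + (0) + (0)] = 12/12 = 1
  <chi_5*chi_5, chi_3> = (1/12)[1*(4)*conj(1) + 1*(4)*conj(-1) + 2*(1)*conj(-1) + 2*(1)*conj(1) + 3*(0)*conj(1) + 3*(0)*conj(-1)]
      = (1/12)[(4) + (-4) + (-2) + (2) + (0) + (0)] = 0/12 = 0
  <chi_5*chi_5, chi_4> = (1/12)[1*(4)*conj(1) + 1*(4)*conj(-1) + 2*(1)*conj(-1) + 2*(1)*conj(1) + 3*(0)*conj(-1) + 3*(0)*conj(1)]
      = (1/12)[(4) + (-4) + (-2) + (2) + (0) + (0)] = 0/12 = 0
  <chi_5*chi_5, chi_5> = (1/12)[1*(4)*conj(2) + 1*(4)*conj(-2) + 2*(1)*conj(1) + 2*(1)*conj(-1) + 3*(0)*conj(0) + 3*(0)*conj(0)]
      = (1/12)[(8) + (-8) + (2) + (-2) + (0) + (0)] = 0/12 = 0
  <chi_5*chi_5, chi_6> = (1/12)[1*(4)*conj(2) + 1*(4)*conj(2) + 2*(1)*conj(-1) + 2*(1)*conj(-1) + 3*(0)*conj(0) + 3*(0)*conj(0)]
      = (1/12)[(8) + (8) + (-2) + (-2) + (0) + (0)] = 12/12 = 1
Hence the multiplicities are chi_1: 1, chi_2: 1, chi_6: 1. Dimension check: dim(chi_5)*dim(chi_5) = 2*2 = 4 and sum (mult * dim) = 1*1 + 1*1 + 1*2 = 4.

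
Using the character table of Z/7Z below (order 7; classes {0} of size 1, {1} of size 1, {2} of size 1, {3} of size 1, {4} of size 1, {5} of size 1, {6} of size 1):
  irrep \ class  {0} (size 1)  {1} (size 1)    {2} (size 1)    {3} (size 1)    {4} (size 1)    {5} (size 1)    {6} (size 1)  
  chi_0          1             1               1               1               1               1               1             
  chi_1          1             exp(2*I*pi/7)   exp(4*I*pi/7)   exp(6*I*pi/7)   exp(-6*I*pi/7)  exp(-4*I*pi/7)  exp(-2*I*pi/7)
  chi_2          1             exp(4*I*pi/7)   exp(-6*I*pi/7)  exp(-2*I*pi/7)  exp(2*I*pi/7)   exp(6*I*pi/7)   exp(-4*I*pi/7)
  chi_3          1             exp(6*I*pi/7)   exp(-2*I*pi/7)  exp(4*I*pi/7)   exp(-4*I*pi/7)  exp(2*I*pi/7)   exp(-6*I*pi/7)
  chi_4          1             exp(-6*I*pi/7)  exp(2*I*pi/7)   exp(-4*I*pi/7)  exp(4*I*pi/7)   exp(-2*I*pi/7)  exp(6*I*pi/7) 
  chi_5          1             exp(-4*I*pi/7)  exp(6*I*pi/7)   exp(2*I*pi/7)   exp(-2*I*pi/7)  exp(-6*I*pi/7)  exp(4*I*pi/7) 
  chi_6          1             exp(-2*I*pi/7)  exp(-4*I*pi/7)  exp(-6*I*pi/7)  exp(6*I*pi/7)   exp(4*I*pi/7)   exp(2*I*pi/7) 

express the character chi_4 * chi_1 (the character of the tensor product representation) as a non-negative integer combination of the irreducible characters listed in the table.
chi_4 tensor chi_1 = chi_5 (all other irreducibles have multiplicity 0).

Reasoning: The character of a tensor product is the pointwise product (chi_4 * chi_1)(C) = chi_4(C) * chi_1(C):
  {0}: (1)*(1), {1}: (exp(-6*I*pi/7))*(exp(2*I*pi/7)), {2}: (exp(2*I*pi/7))*(exp(4*I*pi/7)), {3}: (exp(-4*I*pi/7))*(exp(6*I*pi/7)), {4}: (exp(4*I*pi/7))*(exp(-6*I*pi/7)), {5}: (exp(-2*I*pi/7))*(exp(-4*I*pi/7)), {6}: (exp(6*I*pi/7))*(exp(-2*I*pi/7))
so (chi_4 * chi_1) takes values
  {0} -> 1, {1} -> exp(-4*I*pi/7), {2} -> exp(6*I*pi/7), {3} -> exp(2*I*pi/7), {4} -> exp(-2*I*pi/7), {5} -> exp(-6*I*pi/7), {6} -> exp(4*I*pi/7).
Now take the inner product of this character with each irreducible chi from the table, <chi_4*chi_1, chi> = (1/7) sum_C |C| (chi_4*chi_1)(C) conj(chi(C)):
  <chi_4*chi_1, chi_0> = (1/7)[1*(1)*conj(1) + 1*(exp(-4*I*pi/7))*conj(1) + 1*(exp(6*I*pi/7))*conj(1) + 1*(exp(2*I*pi/7))*conj(1) + 1*(exp(-2*I*pi/7))*conj(1) + 1*(exp(-6*I*pi/7))*conj(1) + 1*(exp(4*I*pi/7))*conj(1)]
      = (1/7)[(1) + (exp(-4*I*pi/7)) + (exp(6*I*pi/7)) + (exp(2*I*pi/7)) + (exp(-2*I*pi/7)) + (exp(-6*I*pi/7)) + (exp(4*I*pi/7))] = 0/7 = 0
  <chi_4*chi_1, chi_1> = (1/7)[1*(1)*conj(1) + 1*(exp(-4*I*pi/7))*conj(exp(2*I*pi/7)) + 1*(exp(6*I*pi/7))*conj(exp(4*I*pi/7)) + 1*(exp(2*I*pi/7))*conj(exp(6*I*pi/7)) + 1*(exp(-2*I*pi/7))*conj(exp(-6*I*pi/7)) + 1*(exp(-6*I*pi/7))*conj(exp(-4*I*pi/7)) + 1*(exp(4*I*pi/7))*conj(exp(-2*I*pi/7))]
      = (1/7)[(1) + (exp(-6*I*pi/7)) + (exp(2*I*pi/7)) + (exp(-4*I*pi/7)) + (exp(4*I*pi/7)) + (exp(-2*I*pi/7)) + (exp(6*I*pi/7))] = 0/7 = 0
  <chi_4*chi_1, chi_2> = (1/7)[1*(1)*conj(1) + 1*(exp(-4*I*pi/7))*conj(exp(4*I*pi/7)) + 1*(exp(6*I*pi/7))*conj(exp(-6*I*pi/7)) + 1*(exp(2*I*pi/7))*conj(exp(-2*I*pi/7)) + 1*(exp(-2*I*pi/7))*conj(exp(2*I*pi/7)) + 1*(exp(-6*I*pi/7))*conj(exp(6*I*pi/7)) + 1*(exp(4*I*pi/7))*conj(exp(-4*I*pi/7))]
      = (1/7)[(1) + (exp(6*I*pi/7)) + (exp(-2*I*pi/7)) + (exp(4*I*pi/7)) + (exp(-4*I*pi/7)) + (exp(2*I*pi/7)) + (exp(-6*I*pi/7))] = 0/7 = 0
  <chi_4*chi_1, chi_3> = (1/7)[1*(1)*conj(1) + 1*(exp(-4*I*pi/7))*conj(exp(6*I*pi/7)) + 1*(exp(6*I*pi/7))*conj(exp(-2*I*pi/7)) + 1*(exp(2*I*pi/7))*conj(exp(4*I*pi/7)) + 1*(exp(-2*I*pi/7))*conj(exp(-4*I*pi/7)) + 1*(exp(-6*I*pi/7))*conj(exp(2*I*pi/7)) + 1*(exp(4*I*pi/7))*conj(exp(-6*I*pi/7))]
      = (1/7)[(1) + (exp(4*I*pi/7)) + (exp(-6*I*pi/7)) + (exp(-2*I*pi/7)) + (exp(2*I*pi/7)) + (exp(6*I*pi/7)) + (exp(-4*I*pi/7))] = 0/7 = 0
  <chi_4*chi_1, chi_4> = (1/7)[1*(1)*conj(1) + 1*(exp(-4*I*pi/7))*conj(exp(-6*I*pi/7)) + 1*(exp(6*I*pi/7))*conj(exp(2*I*pi/7)) + 1*(exp(2*I*pi/7))*conj(exp(-4*I*pi/7)) + 1*(exp(-2*I*pi/7))*conj(exp(4*I*pi/7)) + 1*(exp(-6*I*pi/7))*conj(exp(-2*I*pi/7)) + 1*(exp(4*I*pi/7))*conj(exp(6*I*pi/7))]
      = (1/7)[(1) + (exp(2*I*pi/7)) + (exp(4*I*pi/7)) + (exp(6*I*pi/7)) + (exp(-6*I*pi/7)) + (exp(-4*I*pi/7)) + (exp(-2*I*pi/7))] = 0/7 = 0
  <chi_4*chi_1, chi_5> = (1/7)[1*(1)*conj(1) + 1*(exp(-4*I*pi/7))*conj(exp(-4*I*pi/7)) + 1*(exp(6*I*pi/7))*conj(exp(6*I*pi/7)) + 1*(exp(2*I*pi/7))*conj(exp(2*I*pi/7)) + 1*(exp(-2*I*pi/7))*conj(exp(-2*I*pi/7)) + 1*(exp(-6*I*pi/7))*conj(exp(-6*I*pi/7)) + 1*(exp(4*I*pi/7))*conj(exp(4*I*pi/7))]
      = (1/7)[(1) + (1) + (1) + (1) + (1) + (1) + (1)] = 7/7 = 1
  <chi_4*chi_1, chi_6> = (1/7)[1*(1)*conj(1) + 1*(exp(-4*I*pi/7))*conj(exp(-2*I*pi/7)) + 1*(exp(6*I*pi/7))*conj(exp(-4*I*pi/7)) + 1*(exp(2*I*pi/7))*conj(exp(-6*I*pi/7)) + 1*(exp(-2*I*pi/7))*conj(exp(6*I*pi/7)) + 1*(exp(-6*I*pi/7))*conj(exp(4*I*pi/7)) + 1*(exp(4*I*pi/7))*conj(exp(2*I*pi/7))]
      = (1/7)[(1) + (exp(-2*I*pi/7)) + (exp(-4*I*pi/7)) + (exp(-6*I*pi/7)) + (exp(6*I*pi/7)) + (exp(4*I*pi/7)) + (exp(2*I*pi/7))] = 0/7 = 0
(Exp terms are combined using exp(i*s)*conj(exp(i*t)) = exp(i*(s-t)), and sums of them are collapsed using the identity that for every m > 1 the m distinct m-th roots of unity sum to 0, e.g. 1 + exp(2*I*pi/3) + exp(-2*I*pi/3) = 0.)
Hence the multiplicities are chi_5: 1. Dimension check: dim(chi_4)*dim(chi_1) = 1*1 = 1 and sum (mult * dim) = 1*1 = 1.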